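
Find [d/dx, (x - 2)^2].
2 x - 4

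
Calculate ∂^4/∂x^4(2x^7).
1680 x^{3}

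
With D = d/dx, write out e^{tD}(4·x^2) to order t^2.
4 t^{2} + 8 t x + 4 x^{2}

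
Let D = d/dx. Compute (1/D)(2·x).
x^{2}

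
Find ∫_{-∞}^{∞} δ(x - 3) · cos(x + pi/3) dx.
\cos{\left(\frac{\pi}{3} + 3 \right)}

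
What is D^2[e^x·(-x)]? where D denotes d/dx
\left(- x - 2\right) e^{x}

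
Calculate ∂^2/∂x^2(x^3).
6 x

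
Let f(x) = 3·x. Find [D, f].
3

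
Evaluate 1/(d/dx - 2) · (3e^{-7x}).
- \frac{e^{- 7 x}}{3}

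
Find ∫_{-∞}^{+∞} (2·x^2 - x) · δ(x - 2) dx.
6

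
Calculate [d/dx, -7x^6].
- 42 x^{5}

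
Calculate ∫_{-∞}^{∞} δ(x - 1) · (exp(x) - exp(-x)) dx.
2 \sinh{\left(1 \right)}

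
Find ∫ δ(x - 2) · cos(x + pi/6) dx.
\cos{\left(\frac{\pi}{6} + 2 \right)}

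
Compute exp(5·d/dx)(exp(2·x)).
e^{2 x + 10}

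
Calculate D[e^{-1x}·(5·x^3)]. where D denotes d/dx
5 x^{2} \left(3 - x\right) e^{- x}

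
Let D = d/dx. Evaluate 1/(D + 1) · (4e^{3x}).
e^{3 x}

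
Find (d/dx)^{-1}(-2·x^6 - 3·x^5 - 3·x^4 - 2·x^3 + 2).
- \frac{2 x^{7}}{7} - \frac{x^{6}}{2} - \frac{3 x^{5}}{5} - \frac{x^{4}}{2} + 2 x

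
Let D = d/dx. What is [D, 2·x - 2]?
2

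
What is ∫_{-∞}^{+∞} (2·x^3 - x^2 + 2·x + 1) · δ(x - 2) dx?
17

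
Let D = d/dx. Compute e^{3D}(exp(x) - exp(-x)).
2 \sinh{\left(x + 3 \right)}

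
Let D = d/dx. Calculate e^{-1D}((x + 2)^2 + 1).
x^{2} + 2 x + 2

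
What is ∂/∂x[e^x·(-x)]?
\left(- x - 1\right) e^{x}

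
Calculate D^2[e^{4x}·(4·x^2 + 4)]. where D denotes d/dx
\left(64 x^{2} + 64 x + 72\right) e^{4 x}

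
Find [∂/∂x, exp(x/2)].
\frac{e^{\frac{x}{2}}}{2}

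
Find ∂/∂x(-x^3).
- 3 x^{2}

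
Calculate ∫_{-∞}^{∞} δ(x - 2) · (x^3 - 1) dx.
7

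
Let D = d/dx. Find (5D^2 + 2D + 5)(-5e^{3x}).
- 280 e^{3 x}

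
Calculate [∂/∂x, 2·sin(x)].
2 \cos{\left(x \right)}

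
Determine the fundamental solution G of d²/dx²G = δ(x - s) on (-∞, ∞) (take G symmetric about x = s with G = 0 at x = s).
\frac{|x - s|}{2}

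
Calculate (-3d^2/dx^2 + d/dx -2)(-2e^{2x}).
24 e^{2 x}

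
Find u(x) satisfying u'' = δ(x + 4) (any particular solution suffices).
\frac{|x + 4|}{2}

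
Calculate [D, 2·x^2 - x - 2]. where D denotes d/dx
4 x - 1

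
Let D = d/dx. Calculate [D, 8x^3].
24 x^{2}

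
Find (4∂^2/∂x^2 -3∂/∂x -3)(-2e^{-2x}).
- 38 e^{- 2 x}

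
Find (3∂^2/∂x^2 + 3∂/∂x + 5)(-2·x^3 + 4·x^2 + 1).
- 10 x^{3} + 2 x^{2} - 12 x + 29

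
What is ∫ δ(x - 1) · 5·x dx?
5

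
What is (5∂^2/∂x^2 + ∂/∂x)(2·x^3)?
6 x \left(x + 10\right)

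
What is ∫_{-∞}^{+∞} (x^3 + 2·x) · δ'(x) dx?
-2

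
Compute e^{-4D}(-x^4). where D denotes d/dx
- x^{4} + 16 x^{3} - 96 x^{2} + 256 x - 256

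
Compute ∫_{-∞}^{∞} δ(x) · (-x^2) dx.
0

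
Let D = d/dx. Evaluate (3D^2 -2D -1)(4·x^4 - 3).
- 4 x^{4} - 32 x^{3} + 144 x^{2} + 3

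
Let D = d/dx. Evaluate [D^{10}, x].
10D^{9}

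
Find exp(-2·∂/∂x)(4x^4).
4 x^{4} - 32 x^{3} + 96 x^{2} - 128 x + 64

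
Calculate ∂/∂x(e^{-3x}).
- 3 e^{- 3 x}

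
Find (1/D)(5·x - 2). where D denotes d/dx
\frac{5 x^{2}}{2} - 2 x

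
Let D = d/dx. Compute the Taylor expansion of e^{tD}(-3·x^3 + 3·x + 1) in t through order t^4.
- 3 t^{3} - 9 t^{2} x - 3 t \left(3 x^{2} - 1\right) - 3 x^{3} + 3 x + 1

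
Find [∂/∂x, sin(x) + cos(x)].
- \sin{\left(x \right)} + \cos{\left(x \right)}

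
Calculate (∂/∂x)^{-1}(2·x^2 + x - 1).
\frac{2 x^{3}}{3} + \frac{x^{2}}{2} - x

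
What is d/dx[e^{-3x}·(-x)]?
\left(3 x - 1\right) e^{- 3 x}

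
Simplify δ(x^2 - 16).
\frac{\delta(x - 4) + \delta(x + 4)}{8}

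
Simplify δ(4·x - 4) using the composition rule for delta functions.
\frac{\delta(x - 1)}{4}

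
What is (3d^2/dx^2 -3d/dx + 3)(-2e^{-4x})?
- 126 e^{- 4 x}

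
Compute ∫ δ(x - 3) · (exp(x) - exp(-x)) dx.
2 \sinh{\left(3 \right)}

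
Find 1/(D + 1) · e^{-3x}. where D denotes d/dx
- \frac{e^{- 3 x}}{2}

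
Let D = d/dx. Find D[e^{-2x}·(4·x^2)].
8 x \left(1 - x\right) e^{- 2 x}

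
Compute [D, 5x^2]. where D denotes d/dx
10 x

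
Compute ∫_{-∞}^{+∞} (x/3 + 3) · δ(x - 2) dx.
\frac{11}{3}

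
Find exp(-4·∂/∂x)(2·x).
2 x - 8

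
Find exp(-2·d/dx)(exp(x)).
e^{x - 2}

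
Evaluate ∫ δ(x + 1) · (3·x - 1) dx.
-4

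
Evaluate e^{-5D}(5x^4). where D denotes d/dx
5 x^{4} - 100 x^{3} + 750 x^{2} - 2500 x + 3125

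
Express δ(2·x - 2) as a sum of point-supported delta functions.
\frac{\delta(x - 1)}{2}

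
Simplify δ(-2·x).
\frac{\delta(x)}{2}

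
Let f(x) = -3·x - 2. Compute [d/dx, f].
-3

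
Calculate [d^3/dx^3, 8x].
24\frac{d^{2}}{dx^{2}}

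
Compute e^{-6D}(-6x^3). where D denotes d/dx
- 6 x^{3} + 108 x^{2} - 648 x + 1296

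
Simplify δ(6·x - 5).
\frac{\delta(x - 5/6)}{6}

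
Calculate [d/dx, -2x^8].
- 16 x^{7}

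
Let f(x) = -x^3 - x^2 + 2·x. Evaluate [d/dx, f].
- 3 x^{2} - 2 x + 2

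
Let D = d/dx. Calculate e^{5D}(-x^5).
- x^{5} - 25 x^{4} - 250 x^{3} - 1250 x^{2} - 3125 x - 3125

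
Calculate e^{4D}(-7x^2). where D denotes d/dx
- 7 x^{2} - 56 x - 112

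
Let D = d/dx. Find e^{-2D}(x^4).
x^{4} - 8 x^{3} + 24 x^{2} - 32 x + 16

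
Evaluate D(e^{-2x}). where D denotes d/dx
- 2 e^{- 2 x}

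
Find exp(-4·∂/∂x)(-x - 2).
2 - x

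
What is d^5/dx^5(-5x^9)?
- 75600 x^{4}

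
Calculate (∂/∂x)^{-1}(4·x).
2 x^{2}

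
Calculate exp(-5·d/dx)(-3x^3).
- 3 x^{3} + 45 x^{2} - 225 x + 375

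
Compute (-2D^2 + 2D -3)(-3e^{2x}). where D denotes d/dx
21 e^{2 x}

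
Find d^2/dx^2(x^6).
30 x^{4}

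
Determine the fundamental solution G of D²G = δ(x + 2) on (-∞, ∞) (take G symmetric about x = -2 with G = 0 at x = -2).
\frac{|x + 2|}{2}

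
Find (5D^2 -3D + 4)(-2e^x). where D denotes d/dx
- 12 e^{x}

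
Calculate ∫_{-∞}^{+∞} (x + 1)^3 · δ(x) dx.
1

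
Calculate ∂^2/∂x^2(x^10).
90 x^{8}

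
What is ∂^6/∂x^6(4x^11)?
1330560 x^{5}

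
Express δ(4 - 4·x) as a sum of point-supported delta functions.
\frac{\delta(x - 1)}{4}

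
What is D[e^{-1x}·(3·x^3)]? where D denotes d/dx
3 x^{2} \left(3 - x\right) e^{- x}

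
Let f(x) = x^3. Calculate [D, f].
3 x^{2}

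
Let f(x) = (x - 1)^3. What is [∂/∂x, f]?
3 \left(x - 1\right)^{2}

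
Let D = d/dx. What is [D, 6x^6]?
36 x^{5}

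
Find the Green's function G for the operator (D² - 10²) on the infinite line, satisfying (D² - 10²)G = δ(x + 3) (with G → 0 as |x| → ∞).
-\frac{e^{-10|x + 3|}}{20}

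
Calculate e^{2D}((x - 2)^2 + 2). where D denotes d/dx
x^{2} + 2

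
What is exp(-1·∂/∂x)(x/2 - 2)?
\frac{x}{2} - \frac{5}{2}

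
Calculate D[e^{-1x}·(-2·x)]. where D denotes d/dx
2 \left(x - 1\right) e^{- x}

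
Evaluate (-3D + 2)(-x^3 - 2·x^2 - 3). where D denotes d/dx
- 2 x^{3} + 5 x^{2} + 12 x - 6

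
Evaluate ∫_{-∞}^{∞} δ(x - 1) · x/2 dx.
\frac{1}{2}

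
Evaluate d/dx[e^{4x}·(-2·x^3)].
x^{2} \left(- 8 x - 6\right) e^{4 x}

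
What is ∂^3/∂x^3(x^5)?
60 x^{2}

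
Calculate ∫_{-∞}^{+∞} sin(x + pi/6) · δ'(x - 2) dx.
- \cos{\left(\frac{\pi}{6} + 2 \right)}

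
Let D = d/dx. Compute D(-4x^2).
- 8 x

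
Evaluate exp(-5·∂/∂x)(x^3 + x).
x^{3} - 15 x^{2} + 76 x - 130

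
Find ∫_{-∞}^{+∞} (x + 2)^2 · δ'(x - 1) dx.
-6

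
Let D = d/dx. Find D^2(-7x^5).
- 140 x^{3}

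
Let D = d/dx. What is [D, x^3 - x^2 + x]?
3 x^{2} - 2 x + 1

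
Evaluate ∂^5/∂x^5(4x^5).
480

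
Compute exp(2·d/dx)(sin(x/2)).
\sin{\left(\frac{x}{2} + 1 \right)}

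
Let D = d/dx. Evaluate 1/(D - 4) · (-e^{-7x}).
\frac{e^{- 7 x}}{11}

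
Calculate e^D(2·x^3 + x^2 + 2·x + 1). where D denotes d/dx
2 x^{3} + 7 x^{2} + 10 x + 6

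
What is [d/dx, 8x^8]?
64 x^{7}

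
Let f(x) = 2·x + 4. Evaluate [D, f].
2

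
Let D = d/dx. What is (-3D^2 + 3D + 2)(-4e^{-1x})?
16 e^{- x}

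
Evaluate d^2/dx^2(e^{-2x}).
4 e^{- 2 x}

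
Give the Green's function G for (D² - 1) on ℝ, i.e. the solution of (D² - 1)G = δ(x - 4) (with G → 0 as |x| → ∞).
-\frac{e^{-|x - 4|}}{2}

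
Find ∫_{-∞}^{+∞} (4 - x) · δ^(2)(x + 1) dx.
0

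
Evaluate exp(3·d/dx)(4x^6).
4 x^{6} + 72 x^{5} + 540 x^{4} + 2160 x^{3} + 4860 x^{2} + 5832 x + 2916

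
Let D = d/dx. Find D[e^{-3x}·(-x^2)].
x \left(3 x - 2\right) e^{- 3 x}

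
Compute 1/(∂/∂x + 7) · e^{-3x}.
\frac{e^{- 3 x}}{4}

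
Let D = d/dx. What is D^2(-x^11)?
- 110 x^{9}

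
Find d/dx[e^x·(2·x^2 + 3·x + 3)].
\left(2 x^{2} + 7 x + 6\right) e^{x}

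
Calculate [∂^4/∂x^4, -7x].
-28\frac{d^{3}}{dx^{3}}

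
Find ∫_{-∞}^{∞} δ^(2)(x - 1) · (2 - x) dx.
0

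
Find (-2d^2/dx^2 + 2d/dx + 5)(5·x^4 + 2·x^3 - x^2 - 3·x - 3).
25 x^{4} + 50 x^{3} - 113 x^{2} - 43 x - 17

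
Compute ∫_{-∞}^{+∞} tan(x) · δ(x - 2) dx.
\tan{\left(2 \right)}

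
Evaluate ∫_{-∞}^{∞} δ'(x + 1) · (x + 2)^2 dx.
-2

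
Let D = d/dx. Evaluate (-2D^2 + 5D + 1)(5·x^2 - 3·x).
5 x^{2} + 47 x - 35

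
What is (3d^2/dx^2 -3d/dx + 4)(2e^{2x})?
20 e^{2 x}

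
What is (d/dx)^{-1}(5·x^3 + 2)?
\frac{5 x^{4}}{4} + 2 x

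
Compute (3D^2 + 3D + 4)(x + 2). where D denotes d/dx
4 x + 11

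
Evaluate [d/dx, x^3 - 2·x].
3 x^{2} - 2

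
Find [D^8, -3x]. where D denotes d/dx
-24D^{7}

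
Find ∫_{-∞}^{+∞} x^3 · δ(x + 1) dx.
-1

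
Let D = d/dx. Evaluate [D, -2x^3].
- 6 x^{2}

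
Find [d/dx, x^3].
3 x^{2}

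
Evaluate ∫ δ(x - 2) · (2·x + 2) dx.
6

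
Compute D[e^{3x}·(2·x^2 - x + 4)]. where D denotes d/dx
\left(6 x^{2} + x + 11\right) e^{3 x}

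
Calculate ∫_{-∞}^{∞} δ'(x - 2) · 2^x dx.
- \log{\left(16 \right)}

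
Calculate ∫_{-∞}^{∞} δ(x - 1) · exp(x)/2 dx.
\frac{e}{2}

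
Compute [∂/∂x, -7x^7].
- 49 x^{6}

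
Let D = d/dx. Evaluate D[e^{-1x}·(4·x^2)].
4 x \left(2 - x\right) e^{- x}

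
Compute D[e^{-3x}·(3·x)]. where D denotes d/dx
3 \left(1 - 3 x\right) e^{- 3 x}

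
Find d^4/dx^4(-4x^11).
- 31680 x^{7}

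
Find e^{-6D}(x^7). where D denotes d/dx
x^{7} - 42 x^{6} + 756 x^{5} - 7560 x^{4} + 45360 x^{3} - 163296 x^{2} + 326592 x - 279936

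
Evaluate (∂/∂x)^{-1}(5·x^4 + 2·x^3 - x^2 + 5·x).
x^{5} + \frac{x^{4}}{2} - \frac{x^{3}}{3} + \frac{5 x^{2}}{2}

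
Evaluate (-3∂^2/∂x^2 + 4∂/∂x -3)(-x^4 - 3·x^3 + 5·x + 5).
3 x^{4} - 7 x^{3} + 39 x + 5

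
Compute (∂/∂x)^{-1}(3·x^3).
\frac{3 x^{4}}{4}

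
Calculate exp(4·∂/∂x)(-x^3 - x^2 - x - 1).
- x^{3} - 13 x^{2} - 57 x - 85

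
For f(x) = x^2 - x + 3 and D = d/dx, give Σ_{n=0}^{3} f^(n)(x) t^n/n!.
t^{2} + t \left(2 x - 1\right) + x^{2} - x + 3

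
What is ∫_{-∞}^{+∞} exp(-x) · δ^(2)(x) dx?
1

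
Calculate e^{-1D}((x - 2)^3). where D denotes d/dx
x^{3} - 9 x^{2} + 27 x - 27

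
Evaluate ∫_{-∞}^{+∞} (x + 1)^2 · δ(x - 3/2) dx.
\frac{25}{4}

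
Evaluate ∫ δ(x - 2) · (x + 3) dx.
5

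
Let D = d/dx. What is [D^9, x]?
9D^{8}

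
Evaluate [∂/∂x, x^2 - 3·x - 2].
2 x - 3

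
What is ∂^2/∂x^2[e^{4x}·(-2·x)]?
\left(- 32 x - 16\right) e^{4 x}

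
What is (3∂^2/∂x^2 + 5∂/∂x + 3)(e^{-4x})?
31 e^{- 4 x}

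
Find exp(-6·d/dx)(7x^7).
7 x^{7} - 294 x^{6} + 5292 x^{5} - 52920 x^{4} + 317520 x^{3} - 1143072 x^{2} + 2286144 x - 1959552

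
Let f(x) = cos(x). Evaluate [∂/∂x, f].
- \sin{\left(x \right)}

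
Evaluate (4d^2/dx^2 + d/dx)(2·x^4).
8 x^{2} \left(x + 12\right)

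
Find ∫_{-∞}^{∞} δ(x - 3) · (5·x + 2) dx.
17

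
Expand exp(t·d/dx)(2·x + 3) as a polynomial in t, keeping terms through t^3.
2 t + 2 x + 3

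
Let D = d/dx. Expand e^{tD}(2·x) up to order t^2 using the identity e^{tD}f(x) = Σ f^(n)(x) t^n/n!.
2 t + 2 x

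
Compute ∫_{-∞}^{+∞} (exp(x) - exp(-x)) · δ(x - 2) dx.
2 \sinh{\left(2 \right)}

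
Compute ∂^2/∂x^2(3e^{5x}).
75 e^{5 x}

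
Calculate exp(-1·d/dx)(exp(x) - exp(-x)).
- e^{1 - x} + e^{x - 1}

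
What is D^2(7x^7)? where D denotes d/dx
294 x^{5}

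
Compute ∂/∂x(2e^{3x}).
6 e^{3 x}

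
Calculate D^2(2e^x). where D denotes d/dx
2 e^{x}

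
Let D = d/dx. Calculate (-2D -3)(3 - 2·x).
6 x - 5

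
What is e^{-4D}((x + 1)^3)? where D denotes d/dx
x^{3} - 9 x^{2} + 27 x - 27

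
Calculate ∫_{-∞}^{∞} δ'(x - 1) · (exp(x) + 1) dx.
- e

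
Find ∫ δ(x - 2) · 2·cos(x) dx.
2 \cos{\left(2 \right)}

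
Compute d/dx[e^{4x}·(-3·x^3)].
x^{2} \left(- 12 x - 9\right) e^{4 x}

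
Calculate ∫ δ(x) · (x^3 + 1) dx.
1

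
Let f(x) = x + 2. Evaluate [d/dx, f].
1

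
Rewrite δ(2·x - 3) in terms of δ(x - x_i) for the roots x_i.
\frac{\delta(x - 3/2)}{2}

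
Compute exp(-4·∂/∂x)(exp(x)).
e^{x - 4}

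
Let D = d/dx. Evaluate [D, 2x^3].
6 x^{2}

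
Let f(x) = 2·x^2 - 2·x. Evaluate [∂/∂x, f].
4 x - 2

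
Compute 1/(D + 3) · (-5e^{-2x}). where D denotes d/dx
- 5 e^{- 2 x}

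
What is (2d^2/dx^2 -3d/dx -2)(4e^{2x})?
0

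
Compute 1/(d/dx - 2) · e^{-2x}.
- \frac{e^{- 2 x}}{4}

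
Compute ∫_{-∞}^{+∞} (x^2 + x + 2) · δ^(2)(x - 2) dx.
2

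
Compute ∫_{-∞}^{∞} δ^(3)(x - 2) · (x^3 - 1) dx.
-6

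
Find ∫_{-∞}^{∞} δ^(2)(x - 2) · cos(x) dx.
- \cos{\left(2 \right)}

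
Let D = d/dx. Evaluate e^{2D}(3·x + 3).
3 x + 9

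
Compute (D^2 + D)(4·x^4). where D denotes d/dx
16 x^{2} \left(x + 3\right)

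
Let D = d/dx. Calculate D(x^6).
6 x^{5}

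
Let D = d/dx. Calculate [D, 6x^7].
42 x^{6}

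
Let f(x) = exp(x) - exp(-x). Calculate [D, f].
2 \cosh{\left(x \right)}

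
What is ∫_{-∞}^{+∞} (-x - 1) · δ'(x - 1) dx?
1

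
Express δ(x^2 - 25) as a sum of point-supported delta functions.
\frac{\delta(x + 5) + \delta(x - 5)}{10}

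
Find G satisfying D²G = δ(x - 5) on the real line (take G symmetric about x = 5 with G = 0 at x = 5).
\frac{|x - 5|}{2}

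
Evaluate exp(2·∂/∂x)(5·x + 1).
5 x + 11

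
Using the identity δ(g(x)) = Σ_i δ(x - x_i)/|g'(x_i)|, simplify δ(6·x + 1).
\frac{\delta(x + 1/6)}{6}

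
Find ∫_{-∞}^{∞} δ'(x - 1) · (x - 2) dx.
-1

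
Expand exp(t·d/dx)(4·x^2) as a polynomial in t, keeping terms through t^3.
4 t^{2} + 8 t x + 4 x^{2}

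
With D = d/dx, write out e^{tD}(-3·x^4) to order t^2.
3 x^{2} \left(- 6 t^{2} - 4 t x - x^{2}\right)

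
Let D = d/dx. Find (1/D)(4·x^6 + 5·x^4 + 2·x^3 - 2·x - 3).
\frac{4 x^{7}}{7} + x^{5} + \frac{x^{4}}{2} - x^{2} - 3 x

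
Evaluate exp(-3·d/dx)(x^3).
x^{3} - 9 x^{2} + 27 x - 27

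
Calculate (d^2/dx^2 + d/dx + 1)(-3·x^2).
- 3 x^{2} - 6 x - 6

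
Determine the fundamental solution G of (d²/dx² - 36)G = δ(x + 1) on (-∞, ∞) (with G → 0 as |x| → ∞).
-\frac{e^{-6|x + 1|}}{12}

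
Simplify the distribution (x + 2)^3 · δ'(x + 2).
0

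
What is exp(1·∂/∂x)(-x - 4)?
- x - 5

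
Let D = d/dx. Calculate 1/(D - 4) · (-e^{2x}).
\frac{e^{2 x}}{2}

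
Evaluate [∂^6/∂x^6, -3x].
-18\frac{d^{5}}{dx^{5}}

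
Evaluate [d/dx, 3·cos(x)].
- 3 \sin{\left(x \right)}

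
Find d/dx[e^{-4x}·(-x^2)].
2 x \left(2 x - 1\right) e^{- 4 x}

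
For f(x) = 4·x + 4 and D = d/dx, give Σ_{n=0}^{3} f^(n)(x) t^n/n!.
4 t + 4 x + 4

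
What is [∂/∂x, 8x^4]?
32 x^{3}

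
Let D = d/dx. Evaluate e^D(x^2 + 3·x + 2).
x^{2} + 5 x + 6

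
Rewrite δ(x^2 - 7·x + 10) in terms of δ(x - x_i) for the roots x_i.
\frac{\delta(x - 2) + \delta(x - 5)}{3}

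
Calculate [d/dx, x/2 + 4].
\frac{1}{2}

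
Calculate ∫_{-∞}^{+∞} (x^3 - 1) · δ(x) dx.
-1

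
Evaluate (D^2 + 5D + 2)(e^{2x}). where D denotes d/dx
16 e^{2 x}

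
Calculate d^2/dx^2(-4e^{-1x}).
- 4 e^{- x}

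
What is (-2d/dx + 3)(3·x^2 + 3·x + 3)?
9 x^{2} - 3 x + 3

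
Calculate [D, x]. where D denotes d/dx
1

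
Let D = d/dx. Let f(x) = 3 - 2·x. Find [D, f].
-2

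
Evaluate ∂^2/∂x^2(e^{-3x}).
9 e^{- 3 x}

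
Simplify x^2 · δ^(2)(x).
2\delta(x)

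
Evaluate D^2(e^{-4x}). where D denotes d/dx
16 e^{- 4 x}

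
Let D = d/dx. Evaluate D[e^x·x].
\left(x + 1\right) e^{x}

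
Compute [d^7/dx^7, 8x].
56\frac{d^{6}}{dx^{6}}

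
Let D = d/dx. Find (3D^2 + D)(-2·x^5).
10 x^{3} \left(- x - 12\right)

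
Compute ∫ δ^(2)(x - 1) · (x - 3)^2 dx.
2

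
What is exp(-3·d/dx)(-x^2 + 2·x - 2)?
- x^{2} + 8 x - 17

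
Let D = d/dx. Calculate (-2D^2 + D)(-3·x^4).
12 x^{2} \left(6 - x\right)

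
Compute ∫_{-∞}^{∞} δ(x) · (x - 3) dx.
-3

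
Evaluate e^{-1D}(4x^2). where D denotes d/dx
4 x^{2} - 8 x + 4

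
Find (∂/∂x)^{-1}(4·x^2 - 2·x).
\frac{4 x^{3}}{3} - x^{2}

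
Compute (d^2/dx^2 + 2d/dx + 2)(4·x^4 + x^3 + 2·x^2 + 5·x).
8 x^{4} + 34 x^{3} + 58 x^{2} + 24 x + 14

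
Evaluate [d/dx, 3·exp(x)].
3 e^{x}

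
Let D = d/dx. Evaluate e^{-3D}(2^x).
2^{x - 3}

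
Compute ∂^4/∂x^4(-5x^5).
- 600 x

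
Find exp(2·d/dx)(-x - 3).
- x - 5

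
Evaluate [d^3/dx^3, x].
3\frac{d^{2}}{dx^{2}}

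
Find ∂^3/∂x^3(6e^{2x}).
48 e^{2 x}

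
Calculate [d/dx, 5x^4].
20 x^{3}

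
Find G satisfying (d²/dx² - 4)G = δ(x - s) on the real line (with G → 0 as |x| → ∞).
-\frac{e^{-2|x-s|}}{4}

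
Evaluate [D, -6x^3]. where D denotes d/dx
- 18 x^{2}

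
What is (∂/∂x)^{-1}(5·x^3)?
\frac{5 x^{4}}{4}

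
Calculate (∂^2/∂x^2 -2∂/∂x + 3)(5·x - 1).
15 x - 13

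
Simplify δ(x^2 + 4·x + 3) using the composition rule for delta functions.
\frac{\delta(x + 1) + \delta(x + 3)}{2}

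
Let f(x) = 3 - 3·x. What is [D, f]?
-3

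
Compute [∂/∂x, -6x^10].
- 60 x^{9}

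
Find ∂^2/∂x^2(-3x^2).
-6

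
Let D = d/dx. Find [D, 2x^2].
4 x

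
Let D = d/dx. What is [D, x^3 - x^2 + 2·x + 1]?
3 x^{2} - 2 x + 2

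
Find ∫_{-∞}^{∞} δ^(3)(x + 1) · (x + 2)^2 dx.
0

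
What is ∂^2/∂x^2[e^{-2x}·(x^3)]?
2 x \left(2 x^{2} - 6 x + 3\right) e^{- 2 x}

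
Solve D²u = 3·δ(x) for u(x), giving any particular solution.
\frac{3|x|}{2}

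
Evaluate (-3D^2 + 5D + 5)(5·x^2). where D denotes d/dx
25 x^{2} + 50 x - 30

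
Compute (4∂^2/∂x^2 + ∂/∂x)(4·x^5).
20 x^{3} \left(x + 16\right)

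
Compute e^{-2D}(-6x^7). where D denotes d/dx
- 6 x^{7} + 84 x^{6} - 504 x^{5} + 1680 x^{4} - 3360 x^{3} + 4032 x^{2} - 2688 x + 768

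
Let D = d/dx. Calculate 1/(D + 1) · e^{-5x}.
- \frac{e^{- 5 x}}{4}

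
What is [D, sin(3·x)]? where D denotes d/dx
3 \cos{\left(3 x \right)}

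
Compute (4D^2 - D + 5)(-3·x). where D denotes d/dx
3 - 15 x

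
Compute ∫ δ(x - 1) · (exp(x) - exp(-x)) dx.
2 \sinh{\left(1 \right)}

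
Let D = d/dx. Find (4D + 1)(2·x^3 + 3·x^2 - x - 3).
2 x^{3} + 27 x^{2} + 23 x - 7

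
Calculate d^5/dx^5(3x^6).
2160 x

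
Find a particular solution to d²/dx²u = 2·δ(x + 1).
|x + 1|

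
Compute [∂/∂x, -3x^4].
- 12 x^{3}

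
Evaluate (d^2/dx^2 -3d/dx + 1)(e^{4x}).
5 e^{4 x}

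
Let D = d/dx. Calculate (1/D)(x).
\frac{x^{2}}{2}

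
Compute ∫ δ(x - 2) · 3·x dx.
6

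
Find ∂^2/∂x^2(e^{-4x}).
16 e^{- 4 x}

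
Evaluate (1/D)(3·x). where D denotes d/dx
\frac{3 x^{2}}{2}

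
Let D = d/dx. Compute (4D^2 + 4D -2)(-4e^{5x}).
- 472 e^{5 x}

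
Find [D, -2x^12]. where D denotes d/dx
- 24 x^{11}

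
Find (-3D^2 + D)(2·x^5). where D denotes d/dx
10 x^{3} \left(x - 12\right)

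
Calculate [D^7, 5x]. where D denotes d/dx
35D^{6}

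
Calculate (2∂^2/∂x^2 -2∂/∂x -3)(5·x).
- 15 x - 10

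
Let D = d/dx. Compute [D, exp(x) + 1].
e^{x}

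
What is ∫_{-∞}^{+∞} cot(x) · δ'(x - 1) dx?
\frac{1}{\sin^{2}{\left(1 \right)}}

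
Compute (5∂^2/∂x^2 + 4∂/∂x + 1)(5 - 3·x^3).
- 3 x^{3} - 36 x^{2} - 90 x + 5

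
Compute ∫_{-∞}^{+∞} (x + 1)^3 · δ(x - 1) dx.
8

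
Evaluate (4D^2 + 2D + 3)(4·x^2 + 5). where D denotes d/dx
12 x^{2} + 16 x + 47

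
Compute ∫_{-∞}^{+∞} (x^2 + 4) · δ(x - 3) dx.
13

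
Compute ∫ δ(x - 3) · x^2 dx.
9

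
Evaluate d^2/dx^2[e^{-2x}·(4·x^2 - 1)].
4 \left(4 x^{2} - 8 x + 1\right) e^{- 2 x}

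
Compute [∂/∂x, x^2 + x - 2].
2 x + 1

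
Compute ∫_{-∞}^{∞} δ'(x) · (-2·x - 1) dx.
2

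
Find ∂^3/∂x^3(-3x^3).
-18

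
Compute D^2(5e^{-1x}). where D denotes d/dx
5 e^{- x}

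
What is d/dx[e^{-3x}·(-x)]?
\left(3 x - 1\right) e^{- 3 x}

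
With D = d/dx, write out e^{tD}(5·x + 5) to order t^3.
5 t + 5 x + 5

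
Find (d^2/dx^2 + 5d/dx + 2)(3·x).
6 x + 15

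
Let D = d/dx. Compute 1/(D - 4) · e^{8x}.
\frac{e^{8 x}}{4}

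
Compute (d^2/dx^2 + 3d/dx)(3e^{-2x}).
- 6 e^{- 2 x}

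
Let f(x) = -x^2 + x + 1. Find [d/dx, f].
1 - 2 x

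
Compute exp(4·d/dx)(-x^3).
- x^{3} - 12 x^{2} - 48 x - 64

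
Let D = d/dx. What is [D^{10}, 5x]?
50D^{9}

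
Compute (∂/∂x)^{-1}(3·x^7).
\frac{3 x^{8}}{8}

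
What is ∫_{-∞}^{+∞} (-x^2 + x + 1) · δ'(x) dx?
-1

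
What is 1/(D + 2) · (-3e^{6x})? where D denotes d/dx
- \frac{3 e^{6 x}}{8}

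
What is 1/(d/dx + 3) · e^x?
\frac{e^{x}}{4}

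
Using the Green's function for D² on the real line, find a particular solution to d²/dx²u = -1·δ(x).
-\frac{|x|}{2}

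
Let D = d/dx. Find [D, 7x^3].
21 x^{2}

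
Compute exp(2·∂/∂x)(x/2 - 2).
\frac{x}{2} - 1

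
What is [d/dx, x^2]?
2 x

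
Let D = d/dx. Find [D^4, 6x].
24D^{3}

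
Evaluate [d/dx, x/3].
\frac{1}{3}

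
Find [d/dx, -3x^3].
- 9 x^{2}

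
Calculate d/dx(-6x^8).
- 48 x^{7}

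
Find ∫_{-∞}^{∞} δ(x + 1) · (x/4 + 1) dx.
\frac{3}{4}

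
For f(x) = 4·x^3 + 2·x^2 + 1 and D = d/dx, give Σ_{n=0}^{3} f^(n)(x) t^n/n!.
4 t^{3} + t^{2} \left(12 x + 2\right) + 4 t x \left(3 x + 1\right) + 4 x^{3} + 2 x^{2} + 1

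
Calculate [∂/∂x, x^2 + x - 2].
2 x + 1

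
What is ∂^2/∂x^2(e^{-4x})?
16 e^{- 4 x}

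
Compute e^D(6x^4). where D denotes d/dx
6 x^{4} + 24 x^{3} + 36 x^{2} + 24 x + 6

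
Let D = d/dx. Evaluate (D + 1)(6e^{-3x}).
- 12 e^{- 3 x}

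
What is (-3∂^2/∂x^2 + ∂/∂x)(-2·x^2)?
12 - 4 x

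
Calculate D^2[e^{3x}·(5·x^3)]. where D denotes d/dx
15 x \left(3 x^{2} + 6 x + 2\right) e^{3 x}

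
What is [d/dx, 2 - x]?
-1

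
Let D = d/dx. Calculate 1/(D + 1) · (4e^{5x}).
\frac{2 e^{5 x}}{3}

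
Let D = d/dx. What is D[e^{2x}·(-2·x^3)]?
x^{2} \left(- 4 x - 6\right) e^{2 x}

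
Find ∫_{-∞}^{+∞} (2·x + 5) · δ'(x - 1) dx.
-2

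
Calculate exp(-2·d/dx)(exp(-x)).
e^{2 - x}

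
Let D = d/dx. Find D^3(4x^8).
1344 x^{5}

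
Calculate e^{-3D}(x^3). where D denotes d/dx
x^{3} - 9 x^{2} + 27 x - 27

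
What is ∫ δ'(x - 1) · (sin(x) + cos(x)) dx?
- \cos{\left(1 \right)} + \sin{\left(1 \right)}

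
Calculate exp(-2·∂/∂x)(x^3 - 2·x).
x^{3} - 6 x^{2} + 10 x - 4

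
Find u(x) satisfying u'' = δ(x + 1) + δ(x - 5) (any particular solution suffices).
\frac{|x + 1|}{2} + \frac{|x - 5|}{2}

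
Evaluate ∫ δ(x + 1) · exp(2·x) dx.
e^{-2}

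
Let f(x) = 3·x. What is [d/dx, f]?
3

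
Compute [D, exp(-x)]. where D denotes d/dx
- e^{- x}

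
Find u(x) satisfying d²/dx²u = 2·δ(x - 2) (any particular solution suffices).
|x - 2|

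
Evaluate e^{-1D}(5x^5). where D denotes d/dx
5 x^{5} - 25 x^{4} + 50 x^{3} - 50 x^{2} + 25 x - 5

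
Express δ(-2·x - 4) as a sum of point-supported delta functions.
\frac{\delta(x + 2)}{2}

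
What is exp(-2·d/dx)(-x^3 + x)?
- x^{3} + 6 x^{2} - 11 x + 6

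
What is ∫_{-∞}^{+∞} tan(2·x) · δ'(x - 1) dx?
- \frac{2}{\cos^{2}{\left(2 \right)}}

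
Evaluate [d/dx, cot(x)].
- \frac{1}{\sin^{2}{\left(x \right)}}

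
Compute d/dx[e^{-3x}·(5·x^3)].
15 x^{2} \left(1 - x\right) e^{- 3 x}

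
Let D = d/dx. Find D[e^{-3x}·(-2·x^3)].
6 x^{2} \left(x - 1\right) e^{- 3 x}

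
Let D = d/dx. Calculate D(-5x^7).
- 35 x^{6}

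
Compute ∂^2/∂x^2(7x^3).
42 x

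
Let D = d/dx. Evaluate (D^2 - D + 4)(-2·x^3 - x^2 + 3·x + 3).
- 8 x^{3} + 2 x^{2} + 2 x + 7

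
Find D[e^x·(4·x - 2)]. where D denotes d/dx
\left(4 x + 2\right) e^{x}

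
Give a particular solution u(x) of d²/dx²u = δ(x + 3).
\frac{|x + 3|}{2}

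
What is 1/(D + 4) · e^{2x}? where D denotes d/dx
\frac{e^{2 x}}{6}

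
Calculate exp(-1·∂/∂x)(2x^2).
2 x^{2} - 4 x + 2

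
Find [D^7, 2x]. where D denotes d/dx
14D^{6}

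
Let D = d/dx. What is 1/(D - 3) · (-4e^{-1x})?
e^{- x}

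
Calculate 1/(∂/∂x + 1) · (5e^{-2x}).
- 5 e^{- 2 x}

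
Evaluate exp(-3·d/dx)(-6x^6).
- 6 x^{6} + 108 x^{5} - 810 x^{4} + 3240 x^{3} - 7290 x^{2} + 8748 x - 4374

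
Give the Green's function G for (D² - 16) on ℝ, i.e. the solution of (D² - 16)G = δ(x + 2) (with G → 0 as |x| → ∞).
-\frac{e^{-4|x + 2|}}{8}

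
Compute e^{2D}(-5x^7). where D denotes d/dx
- 5 x^{7} - 70 x^{6} - 420 x^{5} - 1400 x^{4} - 2800 x^{3} - 3360 x^{2} - 2240 x - 640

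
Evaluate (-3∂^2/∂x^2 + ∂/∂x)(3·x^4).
12 x^{2} \left(x - 9\right)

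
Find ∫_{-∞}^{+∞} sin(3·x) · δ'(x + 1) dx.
- 3 \cos{\left(3 \right)}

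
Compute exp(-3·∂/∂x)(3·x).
3 x - 9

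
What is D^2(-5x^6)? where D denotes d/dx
- 150 x^{4}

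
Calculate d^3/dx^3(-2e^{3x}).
- 54 e^{3 x}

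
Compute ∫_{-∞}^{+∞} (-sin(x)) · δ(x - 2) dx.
- \sin{\left(2 \right)}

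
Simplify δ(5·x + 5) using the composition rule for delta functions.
\frac{\delta(x + 1)}{5}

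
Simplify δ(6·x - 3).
\frac{\delta(x - 1/2)}{6}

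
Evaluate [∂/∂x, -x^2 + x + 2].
1 - 2 x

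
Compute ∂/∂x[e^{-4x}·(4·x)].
4 \left(1 - 4 x\right) e^{- 4 x}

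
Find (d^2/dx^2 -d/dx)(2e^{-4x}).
40 e^{- 4 x}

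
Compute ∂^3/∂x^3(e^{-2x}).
- 8 e^{- 2 x}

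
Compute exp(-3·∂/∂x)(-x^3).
- x^{3} + 9 x^{2} - 27 x + 27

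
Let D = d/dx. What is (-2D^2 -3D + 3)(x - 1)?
3 x - 6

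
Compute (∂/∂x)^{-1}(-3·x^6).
- \frac{3 x^{7}}{7}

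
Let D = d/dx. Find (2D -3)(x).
2 - 3 x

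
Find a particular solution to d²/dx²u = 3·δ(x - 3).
\frac{3|x - 3|}{2}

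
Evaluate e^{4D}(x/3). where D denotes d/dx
\frac{x}{3} + \frac{4}{3}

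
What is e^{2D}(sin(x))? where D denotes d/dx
\sin{\left(x + 2 \right)}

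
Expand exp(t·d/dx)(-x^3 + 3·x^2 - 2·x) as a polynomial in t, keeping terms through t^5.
- t^{3} - 3 t^{2} \left(x - 1\right) - t \left(3 x^{2} - 6 x + 2\right) - x^{3} + 3 x^{2} - 2 x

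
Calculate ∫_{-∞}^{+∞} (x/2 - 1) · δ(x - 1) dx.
- \frac{1}{2}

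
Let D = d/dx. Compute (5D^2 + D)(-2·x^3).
6 x \left(- x - 10\right)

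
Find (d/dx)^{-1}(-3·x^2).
- x^{3}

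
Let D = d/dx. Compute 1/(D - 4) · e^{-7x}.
- \frac{e^{- 7 x}}{11}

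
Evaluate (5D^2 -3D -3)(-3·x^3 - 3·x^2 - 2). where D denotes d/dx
9 x^{3} + 36 x^{2} - 72 x - 24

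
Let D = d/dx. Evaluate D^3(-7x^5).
- 420 x^{2}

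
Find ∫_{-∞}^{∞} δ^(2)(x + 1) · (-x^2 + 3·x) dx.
-2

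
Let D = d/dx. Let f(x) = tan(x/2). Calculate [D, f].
\frac{1}{\cos{\left(x \right)} + 1}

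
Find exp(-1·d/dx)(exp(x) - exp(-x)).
- e^{1 - x} + e^{x - 1}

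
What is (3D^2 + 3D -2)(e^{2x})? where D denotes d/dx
16 e^{2 x}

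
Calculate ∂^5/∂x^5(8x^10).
241920 x^{5}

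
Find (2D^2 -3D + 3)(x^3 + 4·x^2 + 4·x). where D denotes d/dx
3 x^{3} + 3 x^{2} + 4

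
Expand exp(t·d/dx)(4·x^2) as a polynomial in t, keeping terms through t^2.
4 t^{2} + 8 t x + 4 x^{2}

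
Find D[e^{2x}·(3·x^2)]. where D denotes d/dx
6 x \left(x + 1\right) e^{2 x}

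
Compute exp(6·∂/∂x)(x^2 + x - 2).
x^{2} + 13 x + 40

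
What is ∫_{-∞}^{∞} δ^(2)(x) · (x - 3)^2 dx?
2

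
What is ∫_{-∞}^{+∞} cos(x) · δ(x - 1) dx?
\cos{\left(1 \right)}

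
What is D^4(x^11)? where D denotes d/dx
7920 x^{7}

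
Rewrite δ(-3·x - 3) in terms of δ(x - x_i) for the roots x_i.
\frac{\delta(x + 1)}{3}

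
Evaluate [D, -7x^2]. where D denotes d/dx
- 14 x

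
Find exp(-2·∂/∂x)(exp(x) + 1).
e^{x - 2} + 1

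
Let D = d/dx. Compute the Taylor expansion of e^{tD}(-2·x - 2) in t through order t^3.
- 2 t - 2 x - 2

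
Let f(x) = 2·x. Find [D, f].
2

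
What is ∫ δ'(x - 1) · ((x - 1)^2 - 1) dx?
0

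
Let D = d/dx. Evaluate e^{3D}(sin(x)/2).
\frac{\sin{\left(x + 3 \right)}}{2}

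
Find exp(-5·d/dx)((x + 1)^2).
x^{2} - 8 x + 16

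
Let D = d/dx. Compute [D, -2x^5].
- 10 x^{4}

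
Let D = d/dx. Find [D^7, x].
7D^{6}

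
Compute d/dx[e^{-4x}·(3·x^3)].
x^{2} \left(9 - 12 x\right) e^{- 4 x}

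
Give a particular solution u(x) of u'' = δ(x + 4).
\frac{|x + 4|}{2}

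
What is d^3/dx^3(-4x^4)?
- 96 x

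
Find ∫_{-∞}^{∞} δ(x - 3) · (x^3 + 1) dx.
28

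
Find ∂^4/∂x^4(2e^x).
2 e^{x}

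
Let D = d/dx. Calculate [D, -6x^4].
- 24 x^{3}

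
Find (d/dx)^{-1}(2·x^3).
\frac{x^{4}}{2}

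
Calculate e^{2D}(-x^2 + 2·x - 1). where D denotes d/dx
- x^{2} - 2 x - 1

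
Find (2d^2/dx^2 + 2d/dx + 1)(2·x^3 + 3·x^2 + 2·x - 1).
2 x^{3} + 15 x^{2} + 38 x + 15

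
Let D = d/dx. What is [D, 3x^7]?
21 x^{6}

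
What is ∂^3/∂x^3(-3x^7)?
- 630 x^{4}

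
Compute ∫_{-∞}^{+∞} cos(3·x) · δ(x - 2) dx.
\cos{\left(6 \right)}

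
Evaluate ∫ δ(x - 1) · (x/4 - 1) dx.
- \frac{3}{4}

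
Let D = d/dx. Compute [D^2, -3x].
-6D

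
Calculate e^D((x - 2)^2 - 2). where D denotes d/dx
x^{2} - 2 x - 1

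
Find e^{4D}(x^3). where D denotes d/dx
x^{3} + 12 x^{2} + 48 x + 64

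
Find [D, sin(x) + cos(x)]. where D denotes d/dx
- \sin{\left(x \right)} + \cos{\left(x \right)}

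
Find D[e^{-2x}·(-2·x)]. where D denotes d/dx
2 \left(2 x - 1\right) e^{- 2 x}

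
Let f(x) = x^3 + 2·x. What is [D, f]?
3 x^{2} + 2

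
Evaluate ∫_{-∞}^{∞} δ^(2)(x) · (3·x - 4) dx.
0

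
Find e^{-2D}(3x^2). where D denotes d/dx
3 x^{2} - 12 x + 12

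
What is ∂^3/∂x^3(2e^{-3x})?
- 54 e^{- 3 x}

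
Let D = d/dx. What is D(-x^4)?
- 4 x^{3}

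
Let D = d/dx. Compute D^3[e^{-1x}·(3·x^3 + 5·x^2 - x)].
\left(- 3 x^{3} + 22 x^{2} - 23 x - 15\right) e^{- x}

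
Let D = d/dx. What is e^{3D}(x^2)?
x^{2} + 6 x + 9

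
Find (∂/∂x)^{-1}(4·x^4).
\frac{4 x^{5}}{5}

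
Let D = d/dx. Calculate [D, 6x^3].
18 x^{2}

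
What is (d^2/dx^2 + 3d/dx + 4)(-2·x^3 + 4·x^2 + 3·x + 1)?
- 8 x^{3} - 2 x^{2} + 24 x + 21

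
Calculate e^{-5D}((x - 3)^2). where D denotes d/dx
x^{2} - 16 x + 64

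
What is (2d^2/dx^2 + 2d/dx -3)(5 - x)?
3 x - 17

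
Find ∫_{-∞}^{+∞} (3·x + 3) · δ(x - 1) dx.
6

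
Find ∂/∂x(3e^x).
3 e^{x}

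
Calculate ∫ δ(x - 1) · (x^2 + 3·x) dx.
4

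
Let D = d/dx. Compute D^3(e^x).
e^{x}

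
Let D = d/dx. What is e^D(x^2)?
x^{2} + 2 x + 1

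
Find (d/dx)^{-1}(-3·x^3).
- \frac{3 x^{4}}{4}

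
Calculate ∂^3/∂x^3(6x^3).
36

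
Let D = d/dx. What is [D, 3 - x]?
-1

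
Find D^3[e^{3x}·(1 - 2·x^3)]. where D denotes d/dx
\left(- 54 x^{3} - 162 x^{2} - 108 x + 15\right) e^{3 x}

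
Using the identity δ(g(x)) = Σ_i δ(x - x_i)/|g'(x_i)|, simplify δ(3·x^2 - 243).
\frac{\delta(x - 9) + \delta(x + 9)}{54}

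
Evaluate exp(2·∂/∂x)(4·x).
4 x + 8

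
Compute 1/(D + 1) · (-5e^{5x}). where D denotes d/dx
- \frac{5 e^{5 x}}{6}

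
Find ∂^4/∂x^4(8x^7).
6720 x^{3}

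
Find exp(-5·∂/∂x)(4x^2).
4 x^{2} - 40 x + 100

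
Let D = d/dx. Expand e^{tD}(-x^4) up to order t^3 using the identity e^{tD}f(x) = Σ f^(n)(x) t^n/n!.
x \left(- 4 t^{3} - 6 t^{2} x - 4 t x^{2} - x^{3}\right)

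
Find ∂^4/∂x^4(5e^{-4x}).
1280 e^{- 4 x}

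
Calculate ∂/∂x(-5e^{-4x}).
20 e^{- 4 x}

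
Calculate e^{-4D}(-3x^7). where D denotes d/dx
- 3 x^{7} + 84 x^{6} - 1008 x^{5} + 6720 x^{4} - 26880 x^{3} + 64512 x^{2} - 86016 x + 49152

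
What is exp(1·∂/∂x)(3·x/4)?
\frac{3 x}{4} + \frac{3}{4}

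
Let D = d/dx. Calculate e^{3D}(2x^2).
2 x^{2} + 12 x + 18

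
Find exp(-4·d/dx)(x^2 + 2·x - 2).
x^{2} - 6 x + 6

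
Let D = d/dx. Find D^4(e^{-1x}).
e^{- x}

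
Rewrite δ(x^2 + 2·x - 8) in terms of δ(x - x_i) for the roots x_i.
\frac{\delta(x + 4) + \delta(x - 2)}{6}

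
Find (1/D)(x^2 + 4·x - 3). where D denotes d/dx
\frac{x^{3}}{3} + 2 x^{2} - 3 x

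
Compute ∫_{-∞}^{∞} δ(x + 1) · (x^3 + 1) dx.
0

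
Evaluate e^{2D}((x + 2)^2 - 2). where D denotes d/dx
x^{2} + 8 x + 14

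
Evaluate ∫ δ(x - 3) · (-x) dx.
-3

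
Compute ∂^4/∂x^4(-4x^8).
- 6720 x^{4}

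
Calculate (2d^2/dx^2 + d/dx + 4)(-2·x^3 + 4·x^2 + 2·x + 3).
- 8 x^{3} + 10 x^{2} - 8 x + 30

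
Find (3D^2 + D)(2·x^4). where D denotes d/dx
8 x^{2} \left(x + 9\right)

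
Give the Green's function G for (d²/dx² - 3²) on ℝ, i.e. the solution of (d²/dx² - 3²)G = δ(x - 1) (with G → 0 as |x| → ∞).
-\frac{e^{-3|x - 1|}}{6}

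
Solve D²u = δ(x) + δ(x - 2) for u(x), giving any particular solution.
\frac{|x|}{2} + \frac{|x - 2|}{2}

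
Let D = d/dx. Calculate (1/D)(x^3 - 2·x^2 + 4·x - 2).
\frac{x^{4}}{4} - \frac{2 x^{3}}{3} + 2 x^{2} - 2 x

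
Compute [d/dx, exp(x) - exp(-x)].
2 \cosh{\left(x \right)}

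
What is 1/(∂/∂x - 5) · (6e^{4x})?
- 6 e^{4 x}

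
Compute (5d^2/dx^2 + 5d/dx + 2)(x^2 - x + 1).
2 x^{2} + 8 x + 7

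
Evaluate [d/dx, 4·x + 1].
4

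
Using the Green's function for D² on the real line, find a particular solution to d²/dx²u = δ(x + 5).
\frac{|x + 5|}{2}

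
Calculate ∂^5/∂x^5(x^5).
120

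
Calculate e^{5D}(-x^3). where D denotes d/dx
- x^{3} - 15 x^{2} - 75 x - 125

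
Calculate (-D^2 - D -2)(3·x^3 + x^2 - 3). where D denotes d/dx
- 6 x^{3} - 11 x^{2} - 20 x + 4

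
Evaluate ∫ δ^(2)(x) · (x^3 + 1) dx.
0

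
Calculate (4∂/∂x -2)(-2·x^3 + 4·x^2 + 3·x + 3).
4 x^{3} - 32 x^{2} + 26 x + 6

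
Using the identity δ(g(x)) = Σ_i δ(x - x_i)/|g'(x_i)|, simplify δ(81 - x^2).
\frac{\delta(x - 9) + \delta(x + 9)}{18}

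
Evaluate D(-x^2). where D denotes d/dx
- 2 x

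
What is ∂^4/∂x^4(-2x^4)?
-48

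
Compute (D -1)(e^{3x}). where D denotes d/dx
2 e^{3 x}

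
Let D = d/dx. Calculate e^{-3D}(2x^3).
2 x^{3} - 18 x^{2} + 54 x - 54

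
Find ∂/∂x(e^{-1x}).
- e^{- x}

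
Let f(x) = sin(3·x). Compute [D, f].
3 \cos{\left(3 x \right)}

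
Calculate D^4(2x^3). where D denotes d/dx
0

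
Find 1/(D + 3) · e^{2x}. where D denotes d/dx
\frac{e^{2 x}}{5}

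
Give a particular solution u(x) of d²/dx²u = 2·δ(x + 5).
|x + 5|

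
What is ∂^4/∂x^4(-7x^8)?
- 11760 x^{4}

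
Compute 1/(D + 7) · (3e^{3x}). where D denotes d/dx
\frac{3 e^{3 x}}{10}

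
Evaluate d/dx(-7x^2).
- 14 x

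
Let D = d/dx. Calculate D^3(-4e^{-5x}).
500 e^{- 5 x}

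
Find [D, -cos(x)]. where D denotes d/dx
\sin{\left(x \right)}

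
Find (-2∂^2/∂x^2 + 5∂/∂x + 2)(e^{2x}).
4 e^{2 x}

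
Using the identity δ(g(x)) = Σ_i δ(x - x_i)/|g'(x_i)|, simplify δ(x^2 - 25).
\frac{\delta(x - 5) + \delta(x + 5)}{10}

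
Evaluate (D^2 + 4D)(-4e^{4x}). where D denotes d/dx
- 128 e^{4 x}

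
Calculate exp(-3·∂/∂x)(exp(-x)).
e^{3 - x}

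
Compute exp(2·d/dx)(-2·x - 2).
- 2 x - 6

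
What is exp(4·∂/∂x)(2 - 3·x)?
- 3 x - 10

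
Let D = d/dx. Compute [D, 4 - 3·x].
-3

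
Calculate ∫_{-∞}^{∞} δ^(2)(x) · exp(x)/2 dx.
\frac{1}{2}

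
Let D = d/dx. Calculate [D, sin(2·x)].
2 \cos{\left(2 x \right)}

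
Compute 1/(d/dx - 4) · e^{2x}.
- \frac{e^{2 x}}{2}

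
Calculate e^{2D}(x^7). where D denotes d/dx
x^{7} + 14 x^{6} + 84 x^{5} + 280 x^{4} + 560 x^{3} + 672 x^{2} + 448 x + 128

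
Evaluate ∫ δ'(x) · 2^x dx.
- \log{\left(2 \right)}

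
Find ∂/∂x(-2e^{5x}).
- 10 e^{5 x}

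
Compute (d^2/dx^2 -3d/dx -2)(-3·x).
6 x + 9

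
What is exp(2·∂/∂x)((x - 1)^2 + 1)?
x^{2} + 2 x + 2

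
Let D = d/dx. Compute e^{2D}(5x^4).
5 x^{4} + 40 x^{3} + 120 x^{2} + 160 x + 80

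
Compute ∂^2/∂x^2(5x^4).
60 x^{2}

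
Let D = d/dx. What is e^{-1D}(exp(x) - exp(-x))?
- e^{1 - x} + e^{x - 1}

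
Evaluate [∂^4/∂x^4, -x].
-4\frac{d^{3}}{dx^{3}}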